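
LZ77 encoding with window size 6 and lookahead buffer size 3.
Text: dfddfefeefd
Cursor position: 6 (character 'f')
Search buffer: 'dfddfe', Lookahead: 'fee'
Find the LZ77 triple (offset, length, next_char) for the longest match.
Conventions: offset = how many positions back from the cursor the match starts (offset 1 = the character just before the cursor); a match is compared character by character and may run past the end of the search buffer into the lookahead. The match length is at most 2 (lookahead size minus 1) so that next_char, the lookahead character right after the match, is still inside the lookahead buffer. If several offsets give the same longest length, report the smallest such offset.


Try each offset into the search buffer:
  offset=1 (pos 5, char 'e'): match length 0
  offset=2 (pos 4, char 'f'): match length 2
  offset=3 (pos 3, char 'd'): match length 0
  offset=4 (pos 2, char 'd'): match length 0
  offset=5 (pos 1, char 'f'): match length 1
  offset=6 (pos 0, char 'd'): match length 0
Longest match has length 2 at offset 2.
next_char = character at position 6 + 2 = 8 -> 'e'

Best match: offset=2, length=2 (matching 'fe' starting at position 4)
LZ77 triple: (2, 2, 'e')


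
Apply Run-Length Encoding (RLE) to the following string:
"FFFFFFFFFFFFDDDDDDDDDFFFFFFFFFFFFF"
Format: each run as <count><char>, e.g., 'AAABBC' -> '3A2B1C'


Scanning runs left to right:
  i=0: run of 'F' x 12 -> '12F'
  i=12: run of 'D' x 9 -> '9D'
  i=21: run of 'F' x 13 -> '13F'

RLE = 12F9D13F


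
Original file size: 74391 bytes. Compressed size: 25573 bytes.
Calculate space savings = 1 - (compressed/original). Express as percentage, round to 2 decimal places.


ratio = compressed/original = 25573/74391 = 0.343765
savings = 1 - ratio = 1 - 0.343765 = 0.656235
as a percentage: 0.656235 * 100 = 65.62%

Space savings = 1 - 25573/74391 = 65.62%


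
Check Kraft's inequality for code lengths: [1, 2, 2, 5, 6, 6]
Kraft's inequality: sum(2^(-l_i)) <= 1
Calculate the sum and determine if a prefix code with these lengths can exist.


Sum = 2^(-1) + 2^(-2) + 2^(-2) + 2^(-5) + 2^(-6) + 2^(-6)
    = 0.5 + 0.25 + 0.25 + 0.03125 + 0.015625 + 0.015625
    = 68/64 = 1.0625
Since 1.0625 > 1, Kraft's inequality is NOT satisfied.
A prefix code with these lengths CANNOT exist.

Kraft sum = 1.0625. Not satisfied.


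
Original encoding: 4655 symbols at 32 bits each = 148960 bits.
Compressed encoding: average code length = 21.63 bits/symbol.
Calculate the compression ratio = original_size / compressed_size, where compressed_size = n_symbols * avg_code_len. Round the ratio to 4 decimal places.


original_size = n_symbols * orig_bits = 4655 * 32 = 148960 bits
compressed_size = n_symbols * avg_code_len = 4655 * 21.63 = 100687.65 bits
ratio = original_size / compressed_size = 148960 / 100687.65 = 1.4794

Compression ratio = 1.4794


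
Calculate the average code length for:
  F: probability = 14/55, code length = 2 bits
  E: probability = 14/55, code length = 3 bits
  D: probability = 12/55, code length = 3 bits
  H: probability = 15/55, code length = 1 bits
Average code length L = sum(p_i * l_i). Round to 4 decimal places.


Weighted contributions p_i * l_i:
  F: (14/55) * 2 = 28/55
  E: (14/55) * 3 = 42/55
  D: (12/55) * 3 = 36/55
  H: (15/55) * 1 = 15/55
Sum = (28 + 42 + 36 + 15)/55 = 121/55

L = 121/55 = 2.2000 bits/symbol


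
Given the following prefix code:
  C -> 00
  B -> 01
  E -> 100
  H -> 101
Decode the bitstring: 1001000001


Decoding step by step:
Bits 100 -> E
Bits 100 -> E
Bits 00 -> C
Bits 01 -> B


Decoded message: EECB


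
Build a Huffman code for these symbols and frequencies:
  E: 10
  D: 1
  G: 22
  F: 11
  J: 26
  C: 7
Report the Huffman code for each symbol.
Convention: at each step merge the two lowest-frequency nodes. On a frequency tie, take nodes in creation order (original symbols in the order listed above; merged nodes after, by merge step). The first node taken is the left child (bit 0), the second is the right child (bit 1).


Huffman tree construction:
Step 1: Merge D(1) + C(7) = 8
Step 2: Merge (D+C)(8) + E(10) = 18
Step 3: Merge F(11) + ((D+C)+E)(18) = 29
Step 4: Merge G(22) + J(26) = 48
Step 5: Merge (F+((D+C)+E))(29) + (G+J)(48) = 77
Read each symbol's code off the tree from the root (left child = 0, right child = 1).

Codes:
  E: 011 (length 3)
  D: 0100 (length 4)
  G: 10 (length 2)
  F: 00 (length 2)
  J: 11 (length 2)
  C: 0101 (length 4)
Average code length: 180/77 = 2.3377 bits/symbol


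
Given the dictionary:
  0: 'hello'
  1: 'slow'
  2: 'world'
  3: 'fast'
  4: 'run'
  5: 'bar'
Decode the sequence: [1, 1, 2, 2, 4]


Look up each index in the dictionary:
  1 -> 'slow'
  1 -> 'slow'
  2 -> 'world'
  2 -> 'world'
  4 -> 'run'

Decoded: "slow slow world world run"


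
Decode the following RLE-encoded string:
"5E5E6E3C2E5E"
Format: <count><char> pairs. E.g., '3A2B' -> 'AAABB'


Expanding each <count><char> pair:
  5E -> 'EEEEE'
  5E -> 'EEEEE'
  6E -> 'EEEEEE'
  3C -> 'CCC'
  2E -> 'EE'
  5E -> 'EEEEE'

Decoded = EEEEEEEEEEEEEEEECCCEEEEEEE


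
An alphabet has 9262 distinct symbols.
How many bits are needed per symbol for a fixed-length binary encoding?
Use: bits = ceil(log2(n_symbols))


log2(9262) = 13.1771
Bracket: 2^13 = 8192 < 9262 <= 2^14 = 16384
So ceil(log2(9262)) = 14

bits = ceil(log2(9262)) = ceil(13.1771) = 14 bits


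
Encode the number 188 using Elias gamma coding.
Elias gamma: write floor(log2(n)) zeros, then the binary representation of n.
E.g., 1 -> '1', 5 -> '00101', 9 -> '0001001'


num_bits = floor(log2(188)) + 1 = 8
leading_zeros = num_bits - 1 = 7
binary(188) = 10111100

Elias gamma(188) = '0000000' + '10111100' = 000000010111100 (15 bits)


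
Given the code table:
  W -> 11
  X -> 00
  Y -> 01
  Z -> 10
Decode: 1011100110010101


Decoding:
10 -> Z
11 -> W
10 -> Z
01 -> Y
10 -> Z
01 -> Y
01 -> Y
01 -> Y


Result: ZWZYZYYY


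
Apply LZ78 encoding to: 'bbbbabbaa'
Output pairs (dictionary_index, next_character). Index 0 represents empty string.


LZ78 encoding steps:
Dictionary: {0: ''}
Step 1: w='' (idx 0), next='b' -> output (0, 'b'), add 'b' as idx 1
Step 2: w='b' (idx 1), next='b' -> output (1, 'b'), add 'bb' as idx 2
Step 3: w='b' (idx 1), next='a' -> output (1, 'a'), add 'ba' as idx 3
Step 4: w='bb' (idx 2), next='a' -> output (2, 'a'), add 'bba' as idx 4
Step 5: w='' (idx 0), next='a' -> output (0, 'a'), add 'a' as idx 5


Encoded: [(0, 'b'), (1, 'b'), (1, 'a'), (2, 'a'), (0, 'a')]


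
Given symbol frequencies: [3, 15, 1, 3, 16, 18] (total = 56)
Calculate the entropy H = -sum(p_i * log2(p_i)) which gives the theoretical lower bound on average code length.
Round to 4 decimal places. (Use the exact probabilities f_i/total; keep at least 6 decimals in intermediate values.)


Per-symbol terms -p_i * log2(p_i) with p_i = f_i/56:
  p = 3/56 = 0.053571: log2(p) = -4.222392, -p*log2(p) = 0.226200
  p = 15/56 = 0.267857: log2(p) = -1.900464, -p*log2(p) = 0.509053
  p = 1/56 = 0.017857: log2(p) = -5.807355, -p*log2(p) = 0.103703
  p = 3/56 = 0.053571: log2(p) = -4.222392, -p*log2(p) = 0.226200
  p = 16/56 = 0.285714: log2(p) = -1.807355, -p*log2(p) = 0.516387
  p = 18/56 = 0.321429: log2(p) = -1.637430, -p*log2(p) = 0.526317
H = 0.226200 + 0.509053 + 0.103703 + 0.226200 + 0.516387 + 0.526317 = 2.107860

H = 2.1079 bits/symbol


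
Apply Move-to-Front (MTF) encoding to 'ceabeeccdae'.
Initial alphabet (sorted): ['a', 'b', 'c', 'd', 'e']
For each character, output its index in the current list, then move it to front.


MTF encoding:
'c': index 2 in ['a', 'b', 'c', 'd', 'e'] -> ['c', 'a', 'b', 'd', 'e']
'e': index 4 in ['c', 'a', 'b', 'd', 'e'] -> ['e', 'c', 'a', 'b', 'd']
'a': index 2 in ['e', 'c', 'a', 'b', 'd'] -> ['a', 'e', 'c', 'b', 'd']
'b': index 3 in ['a', 'e', 'c', 'b', 'd'] -> ['b', 'a', 'e', 'c', 'd']
'e': index 2 in ['b', 'a', 'e', 'c', 'd'] -> ['e', 'b', 'a', 'c', 'd']
'e': index 0 in ['e', 'b', 'a', 'c', 'd'] -> ['e', 'b', 'a', 'c', 'd']
'c': index 3 in ['e', 'b', 'a', 'c', 'd'] -> ['c', 'e', 'b', 'a', 'd']
'c': index 0 in ['c', 'e', 'b', 'a', 'd'] -> ['c', 'e', 'b', 'a', 'd']
'd': index 4 in ['c', 'e', 'b', 'a', 'd'] -> ['d', 'c', 'e', 'b', 'a']
'a': index 4 in ['d', 'c', 'e', 'b', 'a'] -> ['a', 'd', 'c', 'e', 'b']
'e': index 3 in ['a', 'd', 'c', 'e', 'b'] -> ['e', 'a', 'd', 'c', 'b']


Output: [2, 4, 2, 3, 2, 0, 3, 0, 4, 4, 3]


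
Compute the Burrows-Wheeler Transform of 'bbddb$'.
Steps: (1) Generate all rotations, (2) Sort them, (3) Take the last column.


Rotations (sorted):
  0: $bbddb -> last char: b
  1: b$bbdd -> last char: d
  2: bbddb$ -> last char: $
  3: bddb$b -> last char: b
  4: db$bbd -> last char: d
  5: ddb$bb -> last char: b


BWT = bd$bdb


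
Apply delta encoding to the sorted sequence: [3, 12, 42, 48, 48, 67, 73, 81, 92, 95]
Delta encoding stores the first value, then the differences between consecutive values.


First value: 3
Deltas:
  12 - 3 = 9
  42 - 12 = 30
  48 - 42 = 6
  48 - 48 = 0
  67 - 48 = 19
  73 - 67 = 6
  81 - 73 = 8
  92 - 81 = 11
  95 - 92 = 3


Delta encoded: [3, 9, 30, 6, 0, 19, 6, 8, 11, 3]


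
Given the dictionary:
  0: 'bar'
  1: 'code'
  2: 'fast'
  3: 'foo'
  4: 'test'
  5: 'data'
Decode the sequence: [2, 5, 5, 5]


Look up each index in the dictionary:
  2 -> 'fast'
  5 -> 'data'
  5 -> 'data'
  5 -> 'data'

Decoded: "fast data data data"


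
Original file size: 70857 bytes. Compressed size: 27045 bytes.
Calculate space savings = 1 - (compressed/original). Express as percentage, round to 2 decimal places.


ratio = compressed/original = 27045/70857 = 0.381684
savings = 1 - ratio = 1 - 0.381684 = 0.618316
as a percentage: 0.618316 * 100 = 61.83%

Space savings = 1 - 27045/70857 = 61.83%


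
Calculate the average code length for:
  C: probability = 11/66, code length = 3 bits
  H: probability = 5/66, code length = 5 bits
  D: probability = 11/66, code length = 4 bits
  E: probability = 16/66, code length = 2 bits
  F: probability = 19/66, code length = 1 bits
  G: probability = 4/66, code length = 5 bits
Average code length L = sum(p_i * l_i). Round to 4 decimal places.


Weighted contributions p_i * l_i:
  C: (11/66) * 3 = 33/66
  H: (5/66) * 5 = 25/66
  D: (11/66) * 4 = 44/66
  E: (16/66) * 2 = 32/66
  F: (19/66) * 1 = 19/66
  G: (4/66) * 5 = 20/66
Sum = (33 + 25 + 44 + 32 + 19 + 20)/66 = 173/66

L = 173/66 = 2.6212 bits/symbol


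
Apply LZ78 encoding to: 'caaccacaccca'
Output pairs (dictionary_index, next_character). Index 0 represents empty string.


LZ78 encoding steps:
Dictionary: {0: ''}
Step 1: w='' (idx 0), next='c' -> output (0, 'c'), add 'c' as idx 1
Step 2: w='' (idx 0), next='a' -> output (0, 'a'), add 'a' as idx 2
Step 3: w='a' (idx 2), next='c' -> output (2, 'c'), add 'ac' as idx 3
Step 4: w='c' (idx 1), next='a' -> output (1, 'a'), add 'ca' as idx 4
Step 5: w='ca' (idx 4), next='c' -> output (4, 'c'), add 'cac' as idx 5
Step 6: w='c' (idx 1), next='c' -> output (1, 'c'), add 'cc' as idx 6
Step 7: w='a' (idx 2), end of input -> output (2, '')


Encoded: [(0, 'c'), (0, 'a'), (2, 'c'), (1, 'a'), (4, 'c'), (1, 'c'), (2, '')]


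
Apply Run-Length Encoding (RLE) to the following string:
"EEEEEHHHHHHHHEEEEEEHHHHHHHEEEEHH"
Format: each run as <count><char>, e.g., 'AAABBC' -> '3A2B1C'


Scanning runs left to right:
  i=0: run of 'E' x 5 -> '5E'
  i=5: run of 'H' x 8 -> '8H'
  i=13: run of 'E' x 6 -> '6E'
  i=19: run of 'H' x 7 -> '7H'
  i=26: run of 'E' x 4 -> '4E'
  i=30: run of 'H' x 2 -> '2H'

RLE = 5E8H6E7H4E2H


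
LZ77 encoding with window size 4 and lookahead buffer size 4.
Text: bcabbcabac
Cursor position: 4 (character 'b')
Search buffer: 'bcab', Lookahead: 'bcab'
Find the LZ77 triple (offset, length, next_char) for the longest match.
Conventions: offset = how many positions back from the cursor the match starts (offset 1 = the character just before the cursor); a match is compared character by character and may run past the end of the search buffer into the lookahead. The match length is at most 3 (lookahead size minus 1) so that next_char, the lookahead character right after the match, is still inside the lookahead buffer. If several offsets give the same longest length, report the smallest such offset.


Try each offset into the search buffer:
  offset=1 (pos 3, char 'b'): match length 1
  offset=2 (pos 2, char 'a'): match length 0
  offset=3 (pos 1, char 'c'): match length 0
  offset=4 (pos 0, char 'b'): match length 3
Longest match has length 3 at offset 4.
next_char = character at position 4 + 3 = 7 -> 'b'

Best match: offset=4, length=3 (matching 'bca' starting at position 0)
LZ77 triple: (4, 3, 'b')


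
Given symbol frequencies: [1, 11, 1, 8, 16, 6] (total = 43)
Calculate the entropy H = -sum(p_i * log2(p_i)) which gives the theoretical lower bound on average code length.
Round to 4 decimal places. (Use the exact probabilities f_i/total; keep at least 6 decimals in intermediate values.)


Per-symbol terms -p_i * log2(p_i) with p_i = f_i/43:
  p = 1/43 = 0.023256: log2(p) = -5.426265, -p*log2(p) = 0.126192
  p = 11/43 = 0.255814: log2(p) = -1.966833, -p*log2(p) = 0.503143
  p = 1/43 = 0.023256: log2(p) = -5.426265, -p*log2(p) = 0.126192
  p = 8/43 = 0.186047: log2(p) = -2.426265, -p*log2(p) = 0.451398
  p = 16/43 = 0.372093: log2(p) = -1.426265, -p*log2(p) = 0.530703
  p = 6/43 = 0.139535: log2(p) = -2.841302, -p*log2(p) = 0.396461
H = 0.126192 + 0.503143 + 0.126192 + 0.451398 + 0.530703 + 0.396461 = 2.134089

H = 2.1341 bits/symbol


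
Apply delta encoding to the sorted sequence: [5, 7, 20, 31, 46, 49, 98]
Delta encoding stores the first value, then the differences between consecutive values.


First value: 5
Deltas:
  7 - 5 = 2
  20 - 7 = 13
  31 - 20 = 11
  46 - 31 = 15
  49 - 46 = 3
  98 - 49 = 49


Delta encoded: [5, 2, 13, 11, 15, 3, 49]


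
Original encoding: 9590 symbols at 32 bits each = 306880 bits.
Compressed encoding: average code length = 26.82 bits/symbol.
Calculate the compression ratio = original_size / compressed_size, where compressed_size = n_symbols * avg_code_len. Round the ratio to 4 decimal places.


original_size = n_symbols * orig_bits = 9590 * 32 = 306880 bits
compressed_size = n_symbols * avg_code_len = 9590 * 26.82 = 257203.8 bits
ratio = original_size / compressed_size = 306880 / 257203.8 = 1.1931

Compression ratio = 1.1931


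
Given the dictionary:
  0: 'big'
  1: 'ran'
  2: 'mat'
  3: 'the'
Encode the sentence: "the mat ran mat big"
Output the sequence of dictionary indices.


Look up each word in the dictionary:
  'the' -> 3
  'mat' -> 2
  'ran' -> 1
  'mat' -> 2
  'big' -> 0

Encoded: [3, 2, 1, 2, 0]


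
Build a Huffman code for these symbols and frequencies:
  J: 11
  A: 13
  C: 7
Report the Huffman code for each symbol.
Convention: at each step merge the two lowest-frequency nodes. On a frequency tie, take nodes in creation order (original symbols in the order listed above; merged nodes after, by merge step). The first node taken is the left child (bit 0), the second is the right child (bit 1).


Huffman tree construction:
Step 1: Merge C(7) + J(11) = 18
Step 2: Merge A(13) + (C+J)(18) = 31
Read each symbol's code off the tree from the root (left child = 0, right child = 1).

Codes:
  J: 11 (length 2)
  A: 0 (length 1)
  C: 10 (length 2)
Average code length: 49/31 = 1.5806 bits/symbol


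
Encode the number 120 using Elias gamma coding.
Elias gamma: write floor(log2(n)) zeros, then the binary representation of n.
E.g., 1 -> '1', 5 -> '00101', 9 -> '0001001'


num_bits = floor(log2(120)) + 1 = 7
leading_zeros = num_bits - 1 = 6
binary(120) = 1111000

Elias gamma(120) = '000000' + '1111000' = 0000001111000 (13 bits)


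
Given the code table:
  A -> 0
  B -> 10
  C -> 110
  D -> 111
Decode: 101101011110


Decoding:
10 -> B
110 -> C
10 -> B
111 -> D
10 -> B


Result: BCBDB


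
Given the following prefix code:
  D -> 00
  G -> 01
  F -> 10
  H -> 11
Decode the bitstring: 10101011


Decoding step by step:
Bits 10 -> F
Bits 10 -> F
Bits 10 -> F
Bits 11 -> H


Decoded message: FFFH


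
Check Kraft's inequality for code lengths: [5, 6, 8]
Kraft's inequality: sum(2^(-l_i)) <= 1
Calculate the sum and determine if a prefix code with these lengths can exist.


Sum = 2^(-5) + 2^(-6) + 2^(-8)
    = 0.03125 + 0.015625 + 0.00390625
    = 13/256 = 0.05078125
Since 0.05078125 <= 1, Kraft's inequality IS satisfied.
A prefix code with these lengths CAN exist.

Kraft sum = 0.05078125. Satisfied.


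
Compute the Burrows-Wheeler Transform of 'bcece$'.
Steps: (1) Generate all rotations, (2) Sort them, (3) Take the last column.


Rotations (sorted):
  0: $bcece -> last char: e
  1: bcece$ -> last char: $
  2: ce$bce -> last char: e
  3: cece$b -> last char: b
  4: e$bcec -> last char: c
  5: ece$bc -> last char: c


BWT = e$ebcc


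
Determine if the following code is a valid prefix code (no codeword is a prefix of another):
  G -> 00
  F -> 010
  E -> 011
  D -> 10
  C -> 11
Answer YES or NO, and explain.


Checking each pair (does one codeword prefix another?):
  G='00' vs F='010': no prefix
  G='00' vs E='011': no prefix
  G='00' vs D='10': no prefix
  G='00' vs C='11': no prefix
  F='010' vs G='00': no prefix
  F='010' vs E='011': no prefix
  F='010' vs D='10': no prefix
  F='010' vs C='11': no prefix
  E='011' vs G='00': no prefix
  E='011' vs F='010': no prefix
  E='011' vs D='10': no prefix
  E='011' vs C='11': no prefix
  D='10' vs G='00': no prefix
  D='10' vs F='010': no prefix
  D='10' vs E='011': no prefix
  D='10' vs C='11': no prefix
  C='11' vs G='00': no prefix
  C='11' vs F='010': no prefix
  C='11' vs E='011': no prefix
  C='11' vs D='10': no prefix
No violation found over all pairs.

YES -- this is a valid prefix code. No codeword is a prefix of any other codeword.


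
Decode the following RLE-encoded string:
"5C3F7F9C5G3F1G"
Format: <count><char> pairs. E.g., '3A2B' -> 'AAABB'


Expanding each <count><char> pair:
  5C -> 'CCCCC'
  3F -> 'FFF'
  7F -> 'FFFFFFF'
  9C -> 'CCCCCCCCC'
  5G -> 'GGGGG'
  3F -> 'FFF'
  1G -> 'G'

Decoded = CCCCCFFFFFFFFFFCCCCCCCCCGGGGGFFFG


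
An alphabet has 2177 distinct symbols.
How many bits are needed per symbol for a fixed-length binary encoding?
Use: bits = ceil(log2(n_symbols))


log2(2177) = 11.0881
Bracket: 2^11 = 2048 < 2177 <= 2^12 = 4096
So ceil(log2(2177)) = 12

bits = ceil(log2(2177)) = ceil(11.0881) = 12 bits


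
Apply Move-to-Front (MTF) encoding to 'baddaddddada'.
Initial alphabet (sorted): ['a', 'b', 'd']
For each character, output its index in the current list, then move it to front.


MTF encoding:
'b': index 1 in ['a', 'b', 'd'] -> ['b', 'a', 'd']
'a': index 1 in ['b', 'a', 'd'] -> ['a', 'b', 'd']
'd': index 2 in ['a', 'b', 'd'] -> ['d', 'a', 'b']
'd': index 0 in ['d', 'a', 'b'] -> ['d', 'a', 'b']
'a': index 1 in ['d', 'a', 'b'] -> ['a', 'd', 'b']
'd': index 1 in ['a', 'd', 'b'] -> ['d', 'a', 'b']
'd': index 0 in ['d', 'a', 'b'] -> ['d', 'a', 'b']
'd': index 0 in ['d', 'a', 'b'] -> ['d', 'a', 'b']
'd': index 0 in ['d', 'a', 'b'] -> ['d', 'a', 'b']
'a': index 1 in ['d', 'a', 'b'] -> ['a', 'd', 'b']
'd': index 1 in ['a', 'd', 'b'] -> ['d', 'a', 'b']
'a': index 1 in ['d', 'a', 'b'] -> ['a', 'd', 'b']


Output: [1, 1, 2, 0, 1, 1, 0, 0, 0, 1, 1, 1]


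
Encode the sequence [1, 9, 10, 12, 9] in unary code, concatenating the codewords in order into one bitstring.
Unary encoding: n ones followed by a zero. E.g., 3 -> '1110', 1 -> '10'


Encode each number as n ones followed by a terminating 0:
  1 -> 10 (2 bits)
  9 -> 1111111110 (10 bits)
  10 -> 11111111110 (11 bits)
  12 -> 1111111111110 (13 bits)
  9 -> 1111111110 (10 bits)
Total length = 2 + 10 + 11 + 13 + 10 = 46 bits.

Unary([1, 9, 10, 12, 9]) = 1011111111101111111111011111111111101111111110 (46 bits)


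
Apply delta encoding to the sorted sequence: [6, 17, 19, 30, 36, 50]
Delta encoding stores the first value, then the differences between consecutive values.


First value: 6
Deltas:
  17 - 6 = 11
  19 - 17 = 2
  30 - 19 = 11
  36 - 30 = 6
  50 - 36 = 14


Delta encoded: [6, 11, 2, 11, 6, 14]


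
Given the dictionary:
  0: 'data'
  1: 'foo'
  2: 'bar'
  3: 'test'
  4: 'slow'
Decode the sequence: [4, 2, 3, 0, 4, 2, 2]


Look up each index in the dictionary:
  4 -> 'slow'
  2 -> 'bar'
  3 -> 'test'
  0 -> 'data'
  4 -> 'slow'
  2 -> 'bar'
  2 -> 'bar'

Decoded: "slow bar test data slow bar bar"


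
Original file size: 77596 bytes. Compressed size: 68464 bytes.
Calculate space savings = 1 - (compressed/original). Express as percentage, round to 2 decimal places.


ratio = compressed/original = 68464/77596 = 0.882314
savings = 1 - ratio = 1 - 0.882314 = 0.117686
as a percentage: 0.117686 * 100 = 11.77%

Space savings = 1 - 68464/77596 = 11.77%


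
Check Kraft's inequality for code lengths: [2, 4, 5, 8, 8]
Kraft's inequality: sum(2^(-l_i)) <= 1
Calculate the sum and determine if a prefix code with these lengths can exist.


Sum = 2^(-2) + 2^(-4) + 2^(-5) + 2^(-8) + 2^(-8)
    = 0.25 + 0.0625 + 0.03125 + 0.00390625 + 0.00390625
    = 90/256 = 0.3515625
Since 0.3515625 <= 1, Kraft's inequality IS satisfied.
A prefix code with these lengths CAN exist.

Kraft sum = 0.3515625. Satisfied.


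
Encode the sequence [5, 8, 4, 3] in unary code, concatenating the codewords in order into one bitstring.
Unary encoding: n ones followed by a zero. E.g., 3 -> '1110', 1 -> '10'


Encode each number as n ones followed by a terminating 0:
  5 -> 111110 (6 bits)
  8 -> 111111110 (9 bits)
  4 -> 11110 (5 bits)
  3 -> 1110 (4 bits)
Total length = 6 + 9 + 5 + 4 = 24 bits.

Unary([5, 8, 4, 3]) = 111110111111110111101110 (24 bits)


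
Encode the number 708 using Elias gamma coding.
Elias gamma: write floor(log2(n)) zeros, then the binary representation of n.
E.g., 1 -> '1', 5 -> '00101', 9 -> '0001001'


num_bits = floor(log2(708)) + 1 = 10
leading_zeros = num_bits - 1 = 9
binary(708) = 1011000100

Elias gamma(708) = '000000000' + '1011000100' = 0000000001011000100 (19 bits)


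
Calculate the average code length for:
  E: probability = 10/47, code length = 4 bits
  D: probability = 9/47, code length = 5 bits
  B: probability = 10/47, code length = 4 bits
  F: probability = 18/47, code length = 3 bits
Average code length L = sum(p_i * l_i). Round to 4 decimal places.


Weighted contributions p_i * l_i:
  E: (10/47) * 4 = 40/47
  D: (9/47) * 5 = 45/47
  B: (10/47) * 4 = 40/47
  F: (18/47) * 3 = 54/47
Sum = (40 + 45 + 40 + 54)/47 = 179/47

L = 179/47 = 3.8085 bits/symbol


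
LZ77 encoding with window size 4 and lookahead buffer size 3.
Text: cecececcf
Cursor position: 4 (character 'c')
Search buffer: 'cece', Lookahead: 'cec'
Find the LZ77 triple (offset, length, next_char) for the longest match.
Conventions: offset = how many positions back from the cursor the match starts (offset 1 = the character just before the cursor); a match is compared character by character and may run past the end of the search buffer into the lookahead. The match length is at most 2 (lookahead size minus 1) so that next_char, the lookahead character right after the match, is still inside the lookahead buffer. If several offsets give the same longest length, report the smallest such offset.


Try each offset into the search buffer:
  offset=1 (pos 3, char 'e'): match length 0
  offset=2 (pos 2, char 'c'): match length 2
  offset=3 (pos 1, char 'e'): match length 0
  offset=4 (pos 0, char 'c'): match length 2
Longest match has length 2, found at offsets 2, 4; take the smallest, offset 2.
next_char = character at position 4 + 2 = 6 -> 'c'

Best match: offset=2, length=2 (matching 'ce' starting at position 2)
LZ77 triple: (2, 2, 'c')


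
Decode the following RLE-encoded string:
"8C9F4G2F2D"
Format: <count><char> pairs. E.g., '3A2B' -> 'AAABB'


Expanding each <count><char> pair:
  8C -> 'CCCCCCCC'
  9F -> 'FFFFFFFFF'
  4G -> 'GGGG'
  2F -> 'FF'
  2D -> 'DD'

Decoded = CCCCCCCCFFFFFFFFFGGGGFFDD


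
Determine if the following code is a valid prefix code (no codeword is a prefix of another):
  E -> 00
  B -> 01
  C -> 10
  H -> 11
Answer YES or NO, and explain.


Checking each pair (does one codeword prefix another?):
  E='00' vs B='01': no prefix
  E='00' vs C='10': no prefix
  E='00' vs H='11': no prefix
  B='01' vs E='00': no prefix
  B='01' vs C='10': no prefix
  B='01' vs H='11': no prefix
  C='10' vs E='00': no prefix
  C='10' vs B='01': no prefix
  C='10' vs H='11': no prefix
  H='11' vs E='00': no prefix
  H='11' vs B='01': no prefix
  H='11' vs C='10': no prefix
No violation found over all pairs.

YES -- this is a valid prefix code. No codeword is a prefix of any other codeword.


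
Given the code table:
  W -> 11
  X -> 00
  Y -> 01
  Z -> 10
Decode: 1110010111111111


Decoding:
11 -> W
10 -> Z
01 -> Y
01 -> Y
11 -> W
11 -> W
11 -> W
11 -> W


Result: WZYYWWWW


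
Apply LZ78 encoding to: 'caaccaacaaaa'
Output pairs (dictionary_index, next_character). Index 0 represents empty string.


LZ78 encoding steps:
Dictionary: {0: ''}
Step 1: w='' (idx 0), next='c' -> output (0, 'c'), add 'c' as idx 1
Step 2: w='' (idx 0), next='a' -> output (0, 'a'), add 'a' as idx 2
Step 3: w='a' (idx 2), next='c' -> output (2, 'c'), add 'ac' as idx 3
Step 4: w='c' (idx 1), next='a' -> output (1, 'a'), add 'ca' as idx 4
Step 5: w='ac' (idx 3), next='a' -> output (3, 'a'), add 'aca' as idx 5
Step 6: w='a' (idx 2), next='a' -> output (2, 'a'), add 'aa' as idx 6
Step 7: w='a' (idx 2), end of input -> output (2, '')


Encoded: [(0, 'c'), (0, 'a'), (2, 'c'), (1, 'a'), (3, 'a'), (2, 'a'), (2, '')]


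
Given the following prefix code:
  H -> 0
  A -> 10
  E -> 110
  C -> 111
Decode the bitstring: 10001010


Decoding step by step:
Bits 10 -> A
Bits 0 -> H
Bits 0 -> H
Bits 10 -> A
Bits 10 -> A


Decoded message: AHHAA


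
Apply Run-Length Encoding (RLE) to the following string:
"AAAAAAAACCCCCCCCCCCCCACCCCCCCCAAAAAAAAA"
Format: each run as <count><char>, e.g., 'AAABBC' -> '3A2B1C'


Scanning runs left to right:
  i=0: run of 'A' x 8 -> '8A'
  i=8: run of 'C' x 13 -> '13C'
  i=21: run of 'A' x 1 -> '1A'
  i=22: run of 'C' x 8 -> '8C'
  i=30: run of 'A' x 9 -> '9A'

RLE = 8A13C1A8C9A


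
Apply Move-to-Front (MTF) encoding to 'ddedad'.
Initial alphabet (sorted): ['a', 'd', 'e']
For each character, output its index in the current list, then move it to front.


MTF encoding:
'd': index 1 in ['a', 'd', 'e'] -> ['d', 'a', 'e']
'd': index 0 in ['d', 'a', 'e'] -> ['d', 'a', 'e']
'e': index 2 in ['d', 'a', 'e'] -> ['e', 'd', 'a']
'd': index 1 in ['e', 'd', 'a'] -> ['d', 'e', 'a']
'a': index 2 in ['d', 'e', 'a'] -> ['a', 'd', 'e']
'd': index 1 in ['a', 'd', 'e'] -> ['d', 'a', 'e']


Output: [1, 0, 2, 1, 2, 1]


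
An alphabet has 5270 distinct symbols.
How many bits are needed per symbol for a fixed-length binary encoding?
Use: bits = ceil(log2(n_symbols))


log2(5270) = 12.3636
Bracket: 2^12 = 4096 < 5270 <= 2^13 = 8192
So ceil(log2(5270)) = 13

bits = ceil(log2(5270)) = ceil(12.3636) = 13 bits


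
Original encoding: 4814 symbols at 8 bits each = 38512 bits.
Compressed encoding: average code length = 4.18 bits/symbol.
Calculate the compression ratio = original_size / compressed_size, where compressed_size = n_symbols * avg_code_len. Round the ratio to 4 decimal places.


original_size = n_symbols * orig_bits = 4814 * 8 = 38512 bits
compressed_size = n_symbols * avg_code_len = 4814 * 4.18 = 20122.52 bits
ratio = original_size / compressed_size = 38512 / 20122.52 = 1.9139

Compression ratio = 1.9139


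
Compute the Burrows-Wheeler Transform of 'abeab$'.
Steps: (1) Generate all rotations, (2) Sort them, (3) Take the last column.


Rotations (sorted):
  0: $abeab -> last char: b
  1: ab$abe -> last char: e
  2: abeab$ -> last char: $
  3: b$abea -> last char: a
  4: beab$a -> last char: a
  5: eab$ab -> last char: b


BWT = be$aab


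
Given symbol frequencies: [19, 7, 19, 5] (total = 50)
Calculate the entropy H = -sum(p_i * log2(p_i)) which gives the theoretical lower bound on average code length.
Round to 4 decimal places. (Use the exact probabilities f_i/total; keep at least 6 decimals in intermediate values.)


Per-symbol terms -p_i * log2(p_i) with p_i = f_i/50:
  p = 19/50 = 0.380000: log2(p) = -1.395929, -p*log2(p) = 0.530453
  p = 7/50 = 0.140000: log2(p) = -2.836501, -p*log2(p) = 0.397110
  p = 19/50 = 0.380000: log2(p) = -1.395929, -p*log2(p) = 0.530453
  p = 5/50 = 0.100000: log2(p) = -3.321928, -p*log2(p) = 0.332193
H = 0.530453 + 0.397110 + 0.530453 + 0.332193 = 1.790209

H = 1.7902 bits/symbol


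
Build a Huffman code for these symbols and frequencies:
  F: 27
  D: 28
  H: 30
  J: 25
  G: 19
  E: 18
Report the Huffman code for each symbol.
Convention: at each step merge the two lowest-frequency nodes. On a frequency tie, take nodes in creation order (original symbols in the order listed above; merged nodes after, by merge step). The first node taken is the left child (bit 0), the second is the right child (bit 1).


Huffman tree construction:
Step 1: Merge E(18) + G(19) = 37
Step 2: Merge J(25) + F(27) = 52
Step 3: Merge D(28) + H(30) = 58
Step 4: Merge (E+G)(37) + (J+F)(52) = 89
Step 5: Merge (D+H)(58) + ((E+G)+(J+F))(89) = 147
Read each symbol's code off the tree from the root (left child = 0, right child = 1).

Codes:
  F: 111 (length 3)
  D: 00 (length 2)
  H: 01 (length 2)
  J: 110 (length 3)
  G: 101 (length 3)
  E: 100 (length 3)
Average code length: 383/147 = 2.6054 bits/symbol


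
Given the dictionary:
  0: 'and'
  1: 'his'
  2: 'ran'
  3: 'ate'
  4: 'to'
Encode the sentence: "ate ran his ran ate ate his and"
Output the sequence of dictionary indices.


Look up each word in the dictionary:
  'ate' -> 3
  'ran' -> 2
  'his' -> 1
  'ran' -> 2
  'ate' -> 3
  'ate' -> 3
  'his' -> 1
  'and' -> 0

Encoded: [3, 2, 1, 2, 3, 3, 1, 0]


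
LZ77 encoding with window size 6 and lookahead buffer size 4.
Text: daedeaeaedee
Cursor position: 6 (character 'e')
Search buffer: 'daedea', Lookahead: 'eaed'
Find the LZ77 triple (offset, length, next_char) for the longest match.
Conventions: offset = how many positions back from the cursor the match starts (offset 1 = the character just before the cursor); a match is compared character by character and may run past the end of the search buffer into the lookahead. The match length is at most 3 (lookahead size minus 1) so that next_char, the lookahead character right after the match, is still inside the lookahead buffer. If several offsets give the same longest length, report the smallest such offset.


Try each offset into the search buffer:
  offset=1 (pos 5, char 'a'): match length 0
  offset=2 (pos 4, char 'e'): match length 3
  offset=3 (pos 3, char 'd'): match length 0
  offset=4 (pos 2, char 'e'): match length 1
  offset=5 (pos 1, char 'a'): match length 0
  offset=6 (pos 0, char 'd'): match length 0
Longest match has length 3 at offset 2.
next_char = character at position 6 + 3 = 9 -> 'd'

Best match: offset=2, length=3 (matching 'eae' starting at position 4)
LZ77 triple: (2, 3, 'd')


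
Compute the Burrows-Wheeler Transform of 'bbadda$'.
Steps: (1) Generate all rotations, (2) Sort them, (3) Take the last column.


Rotations (sorted):
  0: $bbadda -> last char: a
  1: a$bbadd -> last char: d
  2: adda$bb -> last char: b
  3: badda$b -> last char: b
  4: bbadda$ -> last char: $
  5: da$bbad -> last char: d
  6: dda$bba -> last char: a


BWT = adbb$da


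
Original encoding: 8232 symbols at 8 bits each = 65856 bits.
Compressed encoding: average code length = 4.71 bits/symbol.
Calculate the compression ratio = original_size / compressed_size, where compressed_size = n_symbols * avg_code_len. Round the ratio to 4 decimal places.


original_size = n_symbols * orig_bits = 8232 * 8 = 65856 bits
compressed_size = n_symbols * avg_code_len = 8232 * 4.71 = 38772.72 bits
ratio = original_size / compressed_size = 65856 / 38772.72 = 1.6985

Compression ratio = 1.6985


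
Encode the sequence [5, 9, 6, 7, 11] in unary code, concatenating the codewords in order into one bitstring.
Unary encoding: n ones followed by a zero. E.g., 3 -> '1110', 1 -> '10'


Encode each number as n ones followed by a terminating 0:
  5 -> 111110 (6 bits)
  9 -> 1111111110 (10 bits)
  6 -> 1111110 (7 bits)
  7 -> 11111110 (8 bits)
  11 -> 111111111110 (12 bits)
Total length = 6 + 10 + 7 + 8 + 12 = 43 bits.

Unary([5, 9, 6, 7, 11]) = 1111101111111110111111011111110111111111110 (43 bits)


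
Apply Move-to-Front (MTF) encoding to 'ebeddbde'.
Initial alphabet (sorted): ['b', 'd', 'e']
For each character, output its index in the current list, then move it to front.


MTF encoding:
'e': index 2 in ['b', 'd', 'e'] -> ['e', 'b', 'd']
'b': index 1 in ['e', 'b', 'd'] -> ['b', 'e', 'd']
'e': index 1 in ['b', 'e', 'd'] -> ['e', 'b', 'd']
'd': index 2 in ['e', 'b', 'd'] -> ['d', 'e', 'b']
'd': index 0 in ['d', 'e', 'b'] -> ['d', 'e', 'b']
'b': index 2 in ['d', 'e', 'b'] -> ['b', 'd', 'e']
'd': index 1 in ['b', 'd', 'e'] -> ['d', 'b', 'e']
'e': index 2 in ['d', 'b', 'e'] -> ['e', 'd', 'b']


Output: [2, 1, 1, 2, 0, 2, 1, 2]


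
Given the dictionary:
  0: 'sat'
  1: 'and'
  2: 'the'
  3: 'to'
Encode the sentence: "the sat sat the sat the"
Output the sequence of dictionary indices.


Look up each word in the dictionary:
  'the' -> 2
  'sat' -> 0
  'sat' -> 0
  'the' -> 2
  'sat' -> 0
  'the' -> 2

Encoded: [2, 0, 0, 2, 0, 2]


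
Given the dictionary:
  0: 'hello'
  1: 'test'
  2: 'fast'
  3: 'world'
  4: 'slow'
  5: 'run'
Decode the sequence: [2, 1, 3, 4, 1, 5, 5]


Look up each index in the dictionary:
  2 -> 'fast'
  1 -> 'test'
  3 -> 'world'
  4 -> 'slow'
  1 -> 'test'
  5 -> 'run'
  5 -> 'run'

Decoded: "fast test world slow test run run"


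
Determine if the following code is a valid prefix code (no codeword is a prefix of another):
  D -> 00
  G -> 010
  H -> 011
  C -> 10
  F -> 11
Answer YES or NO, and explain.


Checking each pair (does one codeword prefix another?):
  D='00' vs G='010': no prefix
  D='00' vs H='011': no prefix
  D='00' vs C='10': no prefix
  D='00' vs F='11': no prefix
  G='010' vs D='00': no prefix
  G='010' vs H='011': no prefix
  G='010' vs C='10': no prefix
  G='010' vs F='11': no prefix
  H='011' vs D='00': no prefix
  H='011' vs G='010': no prefix
  H='011' vs C='10': no prefix
  H='011' vs F='11': no prefix
  C='10' vs D='00': no prefix
  C='10' vs G='010': no prefix
  C='10' vs H='011': no prefix
  C='10' vs F='11': no prefix
  F='11' vs D='00': no prefix
  F='11' vs G='010': no prefix
  F='11' vs H='011': no prefix
  F='11' vs C='10': no prefix
No violation found over all pairs.

YES -- this is a valid prefix code. No codeword is a prefix of any other codeword.


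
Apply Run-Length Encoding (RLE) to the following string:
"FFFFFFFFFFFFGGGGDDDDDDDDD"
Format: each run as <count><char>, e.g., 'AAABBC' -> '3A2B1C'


Scanning runs left to right:
  i=0: run of 'F' x 12 -> '12F'
  i=12: run of 'G' x 4 -> '4G'
  i=16: run of 'D' x 9 -> '9D'

RLE = 12F4G9D


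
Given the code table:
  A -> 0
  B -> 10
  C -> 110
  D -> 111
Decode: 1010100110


Decoding:
10 -> B
10 -> B
10 -> B
0 -> A
110 -> C


Result: BBBAC


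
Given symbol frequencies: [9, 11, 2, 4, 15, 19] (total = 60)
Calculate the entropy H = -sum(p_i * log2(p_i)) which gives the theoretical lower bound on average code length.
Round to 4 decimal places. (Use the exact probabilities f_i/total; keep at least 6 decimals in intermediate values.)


Per-symbol terms -p_i * log2(p_i) with p_i = f_i/60:
  p = 9/60 = 0.150000: log2(p) = -2.736966, -p*log2(p) = 0.410545
  p = 11/60 = 0.183333: log2(p) = -2.447459, -p*log2(p) = 0.448701
  p = 2/60 = 0.033333: log2(p) = -4.906891, -p*log2(p) = 0.163563
  p = 4/60 = 0.066667: log2(p) = -3.906891, -p*log2(p) = 0.260459
  p = 15/60 = 0.250000: log2(p) = -2.000000, -p*log2(p) = 0.500000
  p = 19/60 = 0.316667: log2(p) = -1.658963, -p*log2(p) = 0.525338
H = 0.410545 + 0.448701 + 0.163563 + 0.260459 + 0.500000 + 0.525338 = 2.308606

H = 2.3086 bits/symbol


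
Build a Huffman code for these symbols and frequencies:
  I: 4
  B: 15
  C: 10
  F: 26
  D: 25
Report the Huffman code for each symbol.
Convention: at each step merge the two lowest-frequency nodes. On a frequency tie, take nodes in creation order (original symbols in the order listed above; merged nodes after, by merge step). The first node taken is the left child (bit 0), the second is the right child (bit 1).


Huffman tree construction:
Step 1: Merge I(4) + C(10) = 14
Step 2: Merge (I+C)(14) + B(15) = 29
Step 3: Merge D(25) + F(26) = 51
Step 4: Merge ((I+C)+B)(29) + (D+F)(51) = 80
Read each symbol's code off the tree from the root (left child = 0, right child = 1).

Codes:
  I: 000 (length 3)
  B: 01 (length 2)
  C: 001 (length 3)
  F: 11 (length 2)
  D: 10 (length 2)
Average code length: 174/80 = 2.1750 bits/symbol


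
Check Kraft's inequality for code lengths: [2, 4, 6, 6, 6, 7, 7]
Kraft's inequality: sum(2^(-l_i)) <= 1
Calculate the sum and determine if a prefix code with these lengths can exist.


Sum = 2^(-2) + 2^(-4) + 2^(-6) + 2^(-6) + 2^(-6) + 2^(-7) + 2^(-7)
    = 0.25 + 0.0625 + 0.015625 + 0.015625 + 0.015625 + 0.0078125 + 0.0078125
    = 48/128 = 0.375
Since 0.375 <= 1, Kraft's inequality IS satisfied.
A prefix code with these lengths CAN exist.

Kraft sum = 0.375. Satisfied.


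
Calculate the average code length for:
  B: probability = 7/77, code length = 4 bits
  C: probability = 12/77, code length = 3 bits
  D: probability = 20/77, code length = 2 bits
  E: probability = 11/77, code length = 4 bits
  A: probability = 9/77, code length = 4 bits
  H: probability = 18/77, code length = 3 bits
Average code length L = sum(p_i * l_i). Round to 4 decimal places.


Weighted contributions p_i * l_i:
  B: (7/77) * 4 = 28/77
  C: (12/77) * 3 = 36/77
  D: (20/77) * 2 = 40/77
  E: (11/77) * 4 = 44/77
  A: (9/77) * 4 = 36/77
  H: (18/77) * 3 = 54/77
Sum = (28 + 36 + 40 + 44 + 36 + 54)/77 = 238/77

L = 238/77 = 3.0909 bits/symbol


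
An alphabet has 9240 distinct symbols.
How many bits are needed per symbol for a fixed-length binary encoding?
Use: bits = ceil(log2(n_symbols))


log2(9240) = 13.1737
Bracket: 2^13 = 8192 < 9240 <= 2^14 = 16384
So ceil(log2(9240)) = 14

bits = ceil(log2(9240)) = ceil(13.1737) = 14 bits


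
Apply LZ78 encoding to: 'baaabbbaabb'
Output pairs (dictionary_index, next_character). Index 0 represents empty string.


LZ78 encoding steps:
Dictionary: {0: ''}
Step 1: w='' (idx 0), next='b' -> output (0, 'b'), add 'b' as idx 1
Step 2: w='' (idx 0), next='a' -> output (0, 'a'), add 'a' as idx 2
Step 3: w='a' (idx 2), next='a' -> output (2, 'a'), add 'aa' as idx 3
Step 4: w='b' (idx 1), next='b' -> output (1, 'b'), add 'bb' as idx 4
Step 5: w='b' (idx 1), next='a' -> output (1, 'a'), add 'ba' as idx 5
Step 6: w='a' (idx 2), next='b' -> output (2, 'b'), add 'ab' as idx 6
Step 7: w='b' (idx 1), end of input -> output (1, '')


Encoded: [(0, 'b'), (0, 'a'), (2, 'a'), (1, 'b'), (1, 'a'), (2, 'b'), (1, '')]


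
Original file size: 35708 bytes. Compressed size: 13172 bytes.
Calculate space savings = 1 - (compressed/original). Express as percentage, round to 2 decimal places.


ratio = compressed/original = 13172/35708 = 0.368881
savings = 1 - ratio = 1 - 0.368881 = 0.631119
as a percentage: 0.631119 * 100 = 63.11%

Space savings = 1 - 13172/35708 = 63.11%


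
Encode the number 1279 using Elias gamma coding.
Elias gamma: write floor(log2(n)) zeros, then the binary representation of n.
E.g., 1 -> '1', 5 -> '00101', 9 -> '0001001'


num_bits = floor(log2(1279)) + 1 = 11
leading_zeros = num_bits - 1 = 10
binary(1279) = 10011111111

Elias gamma(1279) = '0000000000' + '10011111111' = 000000000010011111111 (21 bits)


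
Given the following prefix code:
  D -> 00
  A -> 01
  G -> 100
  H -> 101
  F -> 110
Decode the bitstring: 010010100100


Decoding step by step:
Bits 01 -> A
Bits 00 -> D
Bits 101 -> H
Bits 00 -> D
Bits 100 -> G


Decoded message: ADHDG


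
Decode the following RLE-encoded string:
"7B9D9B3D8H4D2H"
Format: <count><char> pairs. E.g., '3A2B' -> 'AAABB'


Expanding each <count><char> pair:
  7B -> 'BBBBBBB'
  9D -> 'DDDDDDDDD'
  9B -> 'BBBBBBBBB'
  3D -> 'DDD'
  8H -> 'HHHHHHHH'
  4D -> 'DDDD'
  2H -> 'HH'

Decoded = BBBBBBBDDDDDDDDDBBBBBBBBBDDDHHHHHHHHDDDDHH
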